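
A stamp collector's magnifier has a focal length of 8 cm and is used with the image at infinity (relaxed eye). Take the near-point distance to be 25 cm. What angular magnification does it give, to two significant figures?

3.1

M = D/f = 25/8 = 3.125.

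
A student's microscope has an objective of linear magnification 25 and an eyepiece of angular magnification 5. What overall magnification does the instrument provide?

The overall magnification of a compound microscope is the product of the objective and eyepiece magnifications:
M = M_obj x M_eye = 25 x 5 = 125.

125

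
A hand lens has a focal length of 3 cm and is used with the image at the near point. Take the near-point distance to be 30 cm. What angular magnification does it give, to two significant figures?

M = 1 + D/f = 1 + 30/3 = 11.000.

11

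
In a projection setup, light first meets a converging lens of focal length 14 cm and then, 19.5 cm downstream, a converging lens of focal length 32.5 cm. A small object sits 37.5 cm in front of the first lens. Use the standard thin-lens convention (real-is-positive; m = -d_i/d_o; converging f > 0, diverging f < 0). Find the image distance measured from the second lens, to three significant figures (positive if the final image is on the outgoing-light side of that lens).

Applying the thin-lens equation to the first lens, 1/14 = 1/37.5 + 1/d_i1, which gives d_i1 = 22.340 cm.
This image would form 22.340 cm past lens 1, i.e. 2.840 cm beyond lens 2, so it is a virtual object for lens 2: d_o2 = 19.5 - 22.340 = -2.840 cm.
Applying the thin-lens equation again with f_2 = 32.5 cm and d_o2 = -2.840 cm gives d_i2 = 2.612 cm.

2.61 cm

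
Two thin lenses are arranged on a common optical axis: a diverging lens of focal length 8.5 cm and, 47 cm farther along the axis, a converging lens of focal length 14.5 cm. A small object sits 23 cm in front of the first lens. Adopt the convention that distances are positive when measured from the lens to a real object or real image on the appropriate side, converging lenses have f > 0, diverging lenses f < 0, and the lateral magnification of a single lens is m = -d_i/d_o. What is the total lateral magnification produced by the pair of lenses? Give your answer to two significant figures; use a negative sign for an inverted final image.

-0.10

Lens 1: 1/d_i1 = 1/f_1 - 1/d_o1 = 1/(-8.5) - 1/23 = -0.16113 cm^-1, so d_i1 = -6.206 cm.
m_1 = -(-6.206)/23 = 0.2698.
The intermediate image is virtual, 6.206 cm to the left of lens 1, so d_o2 = L - d_i1 = 47 - (-6.206) = 53.206 cm.
Lens 2: 1/d_i2 = 1/f_2 - 1/d_o2 = 1/14.5 - 1/(53.206) = 0.05017 cm^-1, so d_i2 = 19.932 cm.
m_2 = -(19.932)/(53.206) = -0.3746.
Total m = m_1 x m_2 = (0.2698)(-0.3746) = -0.1011.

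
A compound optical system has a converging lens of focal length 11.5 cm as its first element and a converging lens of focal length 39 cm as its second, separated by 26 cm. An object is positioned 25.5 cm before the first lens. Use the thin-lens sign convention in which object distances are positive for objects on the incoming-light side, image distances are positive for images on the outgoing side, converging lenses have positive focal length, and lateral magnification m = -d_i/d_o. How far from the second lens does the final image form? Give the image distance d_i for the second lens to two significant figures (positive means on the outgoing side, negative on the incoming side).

-5.8 cm

First lens: d_i1 = 1/(1/11.5 - 1/25.5) = 20.946 cm.
The intermediate image is 20.946 cm to the right of lens 1, so d_o2 = L - d_i1 = 26 - 20.946 = 5.054 cm.
Second lens: d_i2 = 1/(1/39 - 1/(5.054)) = -5.806 cm.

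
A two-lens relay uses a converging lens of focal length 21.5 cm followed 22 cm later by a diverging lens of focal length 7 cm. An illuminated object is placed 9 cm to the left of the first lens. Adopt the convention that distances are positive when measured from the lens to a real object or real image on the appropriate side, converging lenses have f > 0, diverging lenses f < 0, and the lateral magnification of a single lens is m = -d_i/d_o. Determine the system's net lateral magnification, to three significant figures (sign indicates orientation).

0.271

Lens 1: 1/d_i1 = 1/f_1 - 1/d_o1 = 1/21.5 - 1/9 = -0.06460 cm^-1, so d_i1 = -15.480 cm.
m_1 = -(-15.480)/9 = 1.7200.
With d_i1 < 0 the first image is virtual and lies on the object side; the object distance for lens 2 is d_o2 = 22 - (-15.480) = 37.480 cm.
Lens 2: 1/d_i2 = 1/f_2 - 1/d_o2 = 1/(-7) - 1/(37.480) = -0.16954 cm^-1, so d_i2 = -5.898 cm.
m_2 = -(-5.898)/(37.480) = 0.1574.
Total m = m_1 x m_2 = (1.7200)(0.1574) = 0.2707.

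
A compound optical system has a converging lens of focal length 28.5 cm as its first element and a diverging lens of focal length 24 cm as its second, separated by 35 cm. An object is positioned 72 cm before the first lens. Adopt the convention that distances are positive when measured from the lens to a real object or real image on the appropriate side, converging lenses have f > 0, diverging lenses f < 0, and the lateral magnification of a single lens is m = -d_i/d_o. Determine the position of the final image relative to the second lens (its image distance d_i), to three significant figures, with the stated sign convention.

First lens: d_i1 = 1/(1/28.5 - 1/72) = 47.172 cm.
Since 47.172 cm > 35 cm, the first image lies past the second lens and serves as a virtual object: d_o2 = L - d_i1 = -12.172 cm.
Second lens: d_i2 = 1/(1/(-24) - 1/(-12.172)) = 24.700 cm.

24.7 cm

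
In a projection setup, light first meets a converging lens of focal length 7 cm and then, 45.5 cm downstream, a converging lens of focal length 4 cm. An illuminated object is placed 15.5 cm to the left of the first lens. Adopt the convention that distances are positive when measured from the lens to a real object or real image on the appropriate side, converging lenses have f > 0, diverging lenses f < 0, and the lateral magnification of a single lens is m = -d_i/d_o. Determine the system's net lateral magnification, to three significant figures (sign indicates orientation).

Applying the thin-lens equation to the first lens, 1/7 = 1/15.5 + 1/d_i1, which gives d_i1 = 12.765 cm.
Its lateral magnification is m_1 = -d_i1/d_o1 = -(12.765)/15.5 = -0.8235.
That image sits 32.735 cm in front of the second lens, so d_o2 = 32.735 cm.
Applying the thin-lens equation again with f_2 = 4 cm and d_o2 = 32.735 cm gives d_i2 = 4.557 cm.
m_2 = -(4.557)/(32.735) = -0.1392.
Overall magnification: m = m_1 m_2 = 0.1146.

0.115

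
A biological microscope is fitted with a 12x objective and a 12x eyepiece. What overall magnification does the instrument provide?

144

The overall magnification of a compound microscope is the product of the objective and eyepiece magnifications:
M = M_obj x M_eye = 12 x 12 = 144.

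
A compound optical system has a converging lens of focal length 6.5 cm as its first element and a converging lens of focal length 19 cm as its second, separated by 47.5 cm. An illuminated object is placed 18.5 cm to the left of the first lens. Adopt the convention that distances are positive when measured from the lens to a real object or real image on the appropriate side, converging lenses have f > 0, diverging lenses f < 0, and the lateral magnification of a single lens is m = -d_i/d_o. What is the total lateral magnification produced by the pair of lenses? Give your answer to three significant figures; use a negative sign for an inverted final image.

0.557

First lens: d_i1 = 1/(1/6.5 - 1/18.5) = 10.021 cm.
m_1 = -(10.021)/18.5 = -0.5417.
That image sits 37.479 cm in front of the second lens, so d_o2 = 37.479 cm.
Second lens: d_i2 = 1/(1/19 - 1/(37.479)) = 38.536 cm.
m_2 = -(38.536)/(37.479) = -1.0282.
Total m = m_1 x m_2 = (-0.5417)(-1.0282) = 0.5569.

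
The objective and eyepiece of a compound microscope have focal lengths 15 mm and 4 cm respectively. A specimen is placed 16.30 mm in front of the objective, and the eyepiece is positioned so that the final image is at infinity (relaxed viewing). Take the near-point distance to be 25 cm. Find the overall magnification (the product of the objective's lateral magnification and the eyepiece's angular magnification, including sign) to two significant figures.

Convert to cm: f_obj = 15 mm = 1.5 cm; d_o = 16.30 mm = 1.63 cm.
Objective: 1/d_i = 1/f_obj - 1/d_o = 1/1.5 - 1/1.63 = 0.05317 cm^-1, so d_i = 18.808 cm.
m_obj = -d_i/d_o = -18.808/1.63 = -11.538.
Eyepiece angular magnification (image at infinity): M_eye = D/f_e = 25/4 = 6.250.
Overall M = m_obj x M_eye = (-11.538)(6.250) = -72.12.

-72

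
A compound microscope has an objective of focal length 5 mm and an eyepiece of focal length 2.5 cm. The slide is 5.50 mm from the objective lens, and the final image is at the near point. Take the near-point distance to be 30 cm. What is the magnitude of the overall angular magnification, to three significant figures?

Convert to cm: f_obj = 5 mm = 0.5 cm; d_o = 5.50 mm = 0.55 cm.
Objective: 1/d_i = 1/f_obj - 1/d_o = 1/0.5 - 1/0.55 = 0.18182 cm^-1, so d_i = 5.500 cm.
m_obj = -d_i/d_o = -5.500/0.55 = -10.000.
Eyepiece angular magnification (image at near point): M_eye = 1 + D/f_e = 1 + 30/2.5 = 13.000.
Overall M = m_obj x M_eye = (-10.000)(13.000) = -130.00.
|M| = 130.00.

130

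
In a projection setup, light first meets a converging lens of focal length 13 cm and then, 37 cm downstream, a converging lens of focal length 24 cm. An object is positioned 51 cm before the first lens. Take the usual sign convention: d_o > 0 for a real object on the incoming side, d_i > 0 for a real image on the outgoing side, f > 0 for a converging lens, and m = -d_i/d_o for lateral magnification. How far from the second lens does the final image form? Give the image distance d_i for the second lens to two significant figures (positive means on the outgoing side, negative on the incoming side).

Lens 1: 1/d_i1 = 1/f_1 - 1/d_o1 = 1/13 - 1/51 = 0.05732 cm^-1, so d_i1 = 17.447 cm.
That image sits 19.553 cm in front of the second lens, so d_o2 = 19.553 cm.
Lens 2: 1/d_i2 = 1/f_2 - 1/d_o2 = 1/24 - 1/(19.553) = -0.00948 cm^-1, so d_i2 = -105.515 cm.

-110 cm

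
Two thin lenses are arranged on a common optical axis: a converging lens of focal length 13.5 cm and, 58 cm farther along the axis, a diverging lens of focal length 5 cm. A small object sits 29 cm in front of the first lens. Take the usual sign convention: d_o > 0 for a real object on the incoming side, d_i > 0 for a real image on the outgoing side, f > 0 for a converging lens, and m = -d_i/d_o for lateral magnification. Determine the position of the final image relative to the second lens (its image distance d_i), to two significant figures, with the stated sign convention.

Lens 1: 1/d_i1 = 1/f_1 - 1/d_o1 = 1/13.5 - 1/29 = 0.03959 cm^-1, so d_i1 = 25.258 cm.
The intermediate image is 25.258 cm to the right of lens 1, so d_o2 = L - d_i1 = 58 - 25.258 = 32.742 cm.
Lens 2: 1/d_i2 = 1/f_2 - 1/d_o2 = 1/(-5) - 1/(32.742) = -0.23054 cm^-1, so d_i2 = -4.338 cm.

-4.3 cm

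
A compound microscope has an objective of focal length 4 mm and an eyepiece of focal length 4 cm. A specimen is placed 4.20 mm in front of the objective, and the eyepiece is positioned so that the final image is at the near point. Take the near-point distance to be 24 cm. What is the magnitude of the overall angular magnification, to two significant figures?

Convert to cm: f_obj = 4 mm = 0.4 cm; d_o = 4.20 mm = 0.42 cm.
Objective: 1/d_i = 1/f_obj - 1/d_o = 1/0.4 - 1/0.42 = 0.11905 cm^-1, so d_i = 8.400 cm.
m_obj = -d_i/d_o = -8.400/0.42 = -20.000.
Eyepiece angular magnification (image at near point): M_eye = 1 + D/f_e = 1 + 24/4 = 7.000.
Overall M = m_obj x M_eye = (-20.000)(7.000) = -140.00.
|M| = 140.00.

140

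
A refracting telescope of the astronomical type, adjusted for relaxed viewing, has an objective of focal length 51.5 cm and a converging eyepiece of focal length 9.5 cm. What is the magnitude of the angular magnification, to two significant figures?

5.4

|M| = f_obj/|f_eye| = 51.5/9.5 = 5.421.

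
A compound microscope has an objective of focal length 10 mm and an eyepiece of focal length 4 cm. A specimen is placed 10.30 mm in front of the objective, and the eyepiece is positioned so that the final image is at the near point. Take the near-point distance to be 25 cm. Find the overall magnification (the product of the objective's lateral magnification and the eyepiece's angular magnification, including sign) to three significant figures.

-242

Convert to cm: f_obj = 10 mm = 1 cm; d_o = 10.30 mm = 1.03 cm.
Objective: 1/d_i = 1/f_obj - 1/d_o = 1/1 - 1/1.03 = 0.02913 cm^-1, so d_i = 34.333 cm.
m_obj = -d_i/d_o = -34.333/1.03 = -33.333.
Eyepiece angular magnification (image at near point): M_eye = 1 + D/f_e = 1 + 25/4 = 7.250.
Overall M = m_obj x M_eye = (-33.333)(7.250) = -241.67.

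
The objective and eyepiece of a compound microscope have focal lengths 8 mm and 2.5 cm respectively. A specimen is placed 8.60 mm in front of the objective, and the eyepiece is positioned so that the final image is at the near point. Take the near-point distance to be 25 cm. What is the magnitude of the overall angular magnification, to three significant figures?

Convert to cm: f_obj = 8 mm = 0.8 cm; d_o = 8.60 mm = 0.86 cm.
Objective: 1/d_i = 1/f_obj - 1/d_o = 1/0.8 - 1/0.86 = 0.08721 cm^-1, so d_i = 11.467 cm.
m_obj = -d_i/d_o = -11.467/0.86 = -13.333.
Eyepiece angular magnification (image at near point): M_eye = 1 + D/f_e = 1 + 25/2.5 = 11.000.
Overall M = m_obj x M_eye = (-13.333)(11.000) = -146.67.
|M| = 146.67.

147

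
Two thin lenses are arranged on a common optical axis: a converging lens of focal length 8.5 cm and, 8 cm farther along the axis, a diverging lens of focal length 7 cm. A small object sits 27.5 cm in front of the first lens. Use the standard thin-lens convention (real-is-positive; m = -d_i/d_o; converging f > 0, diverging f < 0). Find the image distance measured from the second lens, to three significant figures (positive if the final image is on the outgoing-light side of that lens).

Lens 1: 1/d_i1 = 1/f_1 - 1/d_o1 = 1/8.5 - 1/27.5 = 0.08128 cm^-1, so d_i1 = 12.303 cm.
Since 12.303 cm > 8 cm, the first image lies past the second lens and serves as a virtual object: d_o2 = L - d_i1 = -4.303 cm.
Lens 2: 1/d_i2 = 1/f_2 - 1/d_o2 = 1/(-7) - 1/(-4.303) = 0.08956 cm^-1, so d_i2 = 11.166 cm.

11.2 cm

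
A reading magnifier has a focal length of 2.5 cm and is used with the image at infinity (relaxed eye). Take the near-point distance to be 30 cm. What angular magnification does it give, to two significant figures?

12

M = D/f = 30/2.5 = 12.000.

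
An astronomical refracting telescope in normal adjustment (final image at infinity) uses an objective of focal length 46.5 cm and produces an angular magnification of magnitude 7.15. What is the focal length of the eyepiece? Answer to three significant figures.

6.50 cm

|M| = f_obj/f_eye, so f_eye = f_obj/|M| = 46.5/7.15 = 6.503 cm.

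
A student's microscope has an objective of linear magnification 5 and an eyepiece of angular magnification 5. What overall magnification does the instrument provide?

25

The overall magnification of a compound microscope is the product of the objective and eyepiece magnifications:
M = M_obj x M_eye = 5 x 5 = 25.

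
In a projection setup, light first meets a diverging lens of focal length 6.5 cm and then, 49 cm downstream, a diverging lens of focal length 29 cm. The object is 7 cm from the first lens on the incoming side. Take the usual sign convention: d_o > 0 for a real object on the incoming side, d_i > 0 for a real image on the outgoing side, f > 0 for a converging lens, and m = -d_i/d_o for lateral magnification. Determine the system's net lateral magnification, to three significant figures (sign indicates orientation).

First lens: d_i1 = 1/(1/(-6.5) - 1/7) = -3.370 cm.
m_1 = -(-3.370)/7 = 0.4815.
With d_i1 < 0 the first image is virtual and lies on the object side; the object distance for lens 2 is d_o2 = 49 - (-3.370) = 52.370 cm.
Second lens: d_i2 = 1/(1/(-29) - 1/(52.370)) = -18.665 cm.
m_2 = -(-18.665)/(52.370) = 0.3564.
Total m = m_1 x m_2 = (0.4815)(0.3564) = 0.1716.

0.172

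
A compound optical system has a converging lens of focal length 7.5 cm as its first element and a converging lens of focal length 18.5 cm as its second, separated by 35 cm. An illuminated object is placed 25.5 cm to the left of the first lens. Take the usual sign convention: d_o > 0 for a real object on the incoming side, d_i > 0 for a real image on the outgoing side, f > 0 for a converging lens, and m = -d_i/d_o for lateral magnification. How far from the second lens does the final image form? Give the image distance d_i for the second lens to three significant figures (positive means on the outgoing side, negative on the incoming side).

76.8 cm

First lens: d_i1 = 1/(1/7.5 - 1/25.5) = 10.625 cm.
That image sits 24.375 cm in front of the second lens, so d_o2 = 24.375 cm.
Second lens: d_i2 = 1/(1/18.5 - 1/(24.375)) = 76.755 cm.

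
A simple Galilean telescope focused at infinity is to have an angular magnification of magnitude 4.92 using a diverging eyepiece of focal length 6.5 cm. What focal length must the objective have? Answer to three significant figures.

|M| = f_obj/|f_eye|, so f_obj = |M| x |f_eye| = 4.92 x 6.5 = 31.980 cm.

32.0 cm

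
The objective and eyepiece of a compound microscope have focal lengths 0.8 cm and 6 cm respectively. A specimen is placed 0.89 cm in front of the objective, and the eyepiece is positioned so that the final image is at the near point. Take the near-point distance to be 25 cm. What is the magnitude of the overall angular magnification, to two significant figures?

Objective: 1/d_i = 1/f_obj - 1/d_o = 1/0.8 - 1/0.89 = 0.12640 cm^-1, so d_i = 7.911 cm.
m_obj = -d_i/d_o = -7.911/0.89 = -8.889.
Eyepiece angular magnification (image at near point): M_eye = 1 + D/f_e = 1 + 25/6 = 5.167.
Overall M = m_obj x M_eye = (-8.889)(5.167) = -45.93.
|M| = 45.93.

46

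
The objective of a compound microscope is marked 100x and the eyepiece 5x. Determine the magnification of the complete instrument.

The overall magnification of a compound microscope is the product of the objective and eyepiece magnifications:
M = M_obj x M_eye = 100 x 5 = 500.

500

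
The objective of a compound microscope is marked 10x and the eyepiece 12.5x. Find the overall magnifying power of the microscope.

125

The overall magnification of a compound microscope is the product of the objective and eyepiece magnifications:
M = M_obj x M_eye = 10 x 12.5 = 125.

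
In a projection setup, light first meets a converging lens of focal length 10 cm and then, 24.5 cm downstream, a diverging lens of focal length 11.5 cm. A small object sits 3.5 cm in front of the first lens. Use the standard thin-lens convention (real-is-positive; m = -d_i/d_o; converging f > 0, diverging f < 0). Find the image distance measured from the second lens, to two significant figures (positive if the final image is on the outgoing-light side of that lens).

-8.3 cm

Lens 1: 1/d_i1 = 1/f_1 - 1/d_o1 = 1/10 - 1/3.5 = -0.18571 cm^-1, so d_i1 = -5.385 cm.
The intermediate image is virtual, 5.385 cm to the left of lens 1, so d_o2 = L - d_i1 = 24.5 - (-5.385) = 29.885 cm.
Lens 2: 1/d_i2 = 1/f_2 - 1/d_o2 = 1/(-11.5) - 1/(29.885) = -0.12042 cm^-1, so d_i2 = -8.304 cm.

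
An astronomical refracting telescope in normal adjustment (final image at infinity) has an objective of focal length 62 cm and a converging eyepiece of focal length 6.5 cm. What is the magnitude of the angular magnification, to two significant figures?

9.5

|M| = f_obj/|f_eye| = 62/6.5 = 9.538.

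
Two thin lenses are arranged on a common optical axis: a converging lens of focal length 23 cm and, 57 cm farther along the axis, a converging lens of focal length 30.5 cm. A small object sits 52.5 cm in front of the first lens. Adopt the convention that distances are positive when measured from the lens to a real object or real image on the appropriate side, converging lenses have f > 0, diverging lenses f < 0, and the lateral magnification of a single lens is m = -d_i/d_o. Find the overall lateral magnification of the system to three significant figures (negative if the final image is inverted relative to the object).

-1.65

Applying the thin-lens equation to the first lens, 1/23 = 1/52.5 + 1/d_i1, which gives d_i1 = 40.932 cm.
Its lateral magnification is m_1 = -d_i1/d_o1 = -(40.932)/52.5 = -0.7797.
Object distance for lens 2: d_o2 = 57 - 40.932 = 16.068 cm.
Applying the thin-lens equation again with f_2 = 30.5 cm and d_o2 = 16.068 cm gives d_i2 = -33.957 cm.
m_2 = -(-33.957)/(16.068) = 2.1133.
The system's lateral magnification is m_1 m_2 = (-0.7797)(2.1133) = -1.6477.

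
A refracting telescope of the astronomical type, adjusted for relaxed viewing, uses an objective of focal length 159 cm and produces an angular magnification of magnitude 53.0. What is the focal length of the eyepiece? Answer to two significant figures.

3.0 cm

|M| = f_obj/f_eye, so f_eye = f_obj/|M| = 159/53.0 = 3.000 cm.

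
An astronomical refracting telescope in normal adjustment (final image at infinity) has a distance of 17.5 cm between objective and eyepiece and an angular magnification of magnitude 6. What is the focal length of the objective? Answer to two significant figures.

15 cm

In normal adjustment the tube length equals f_obj + f_eye and |M| = f_obj/f_eye.
So f_obj = 6 f_eye and 6 f_eye + f_eye = 17.5 cm, giving f_eye = 17.5/7 = 2.500 cm and f_obj = 15.000 cm.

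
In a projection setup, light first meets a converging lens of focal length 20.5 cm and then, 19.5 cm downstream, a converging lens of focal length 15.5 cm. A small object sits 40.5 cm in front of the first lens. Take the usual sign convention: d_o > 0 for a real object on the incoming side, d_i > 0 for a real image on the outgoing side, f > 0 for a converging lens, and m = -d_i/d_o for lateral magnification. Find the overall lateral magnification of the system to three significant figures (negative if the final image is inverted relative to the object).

Lens 1: 1/d_i1 = 1/f_1 - 1/d_o1 = 1/20.5 - 1/40.5 = 0.02409 cm^-1, so d_i1 = 41.512 cm.
m_1 = -(41.512)/40.5 = -1.0250.
This image would form 41.512 cm past lens 1, i.e. 22.012 cm beyond lens 2, so it is a virtual object for lens 2: d_o2 = 19.5 - 41.512 = -22.012 cm.
Lens 2: 1/d_i2 = 1/f_2 - 1/d_o2 = 1/15.5 - 1/(-22.012) = 0.10994 cm^-1, so d_i2 = 9.095 cm.
m_2 = -(9.095)/(-22.012) = 0.4132.
Total m = m_1 x m_2 = (-1.0250)(0.4132) = -0.4235.

-0.424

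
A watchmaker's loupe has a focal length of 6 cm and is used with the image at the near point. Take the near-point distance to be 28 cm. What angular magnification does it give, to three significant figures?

M = 1 + D/f = 1 + 28/6 = 5.667.

5.67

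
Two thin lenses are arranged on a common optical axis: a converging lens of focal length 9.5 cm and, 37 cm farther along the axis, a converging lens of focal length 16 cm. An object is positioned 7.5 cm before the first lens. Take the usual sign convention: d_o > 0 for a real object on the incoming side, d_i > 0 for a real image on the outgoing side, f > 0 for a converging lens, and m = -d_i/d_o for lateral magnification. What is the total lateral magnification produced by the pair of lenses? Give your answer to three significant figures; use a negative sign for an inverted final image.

-1.34

Applying the thin-lens equation to the first lens, 1/9.5 = 1/7.5 + 1/d_i1, which gives d_i1 = -35.625 cm.
Its lateral magnification is m_1 = -d_i1/d_o1 = -(-35.625)/7.5 = 4.7500.
With d_i1 < 0 the first image is virtual and lies on the object side; the object distance for lens 2 is d_o2 = 37 - (-35.625) = 72.625 cm.
Applying the thin-lens equation again with f_2 = 16 cm and d_o2 = 72.625 cm gives d_i2 = 20.521 cm.
m_2 = -(20.521)/(72.625) = -0.2826.
Total m = m_1 x m_2 = (4.7500)(-0.2826) = -1.3422.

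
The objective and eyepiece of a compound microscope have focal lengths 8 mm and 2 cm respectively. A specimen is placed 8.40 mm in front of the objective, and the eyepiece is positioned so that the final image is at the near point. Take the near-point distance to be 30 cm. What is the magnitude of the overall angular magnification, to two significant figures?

320

Convert to cm: f_obj = 8 mm = 0.8 cm; d_o = 8.40 mm = 0.84 cm.
Objective: 1/d_i = 1/f_obj - 1/d_o = 1/0.8 - 1/0.84 = 0.05952 cm^-1, so d_i = 16.800 cm.
m_obj = -d_i/d_o = -16.800/0.84 = -20.000.
Eyepiece angular magnification (image at near point): M_eye = 1 + D/f_e = 1 + 30/2 = 16.000.
Overall M = m_obj x M_eye = (-20.000)(16.000) = -320.00.
|M| = 320.00.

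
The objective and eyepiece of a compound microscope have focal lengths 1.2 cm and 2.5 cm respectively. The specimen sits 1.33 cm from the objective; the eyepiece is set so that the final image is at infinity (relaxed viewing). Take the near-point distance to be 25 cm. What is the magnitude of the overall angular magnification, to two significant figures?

Objective: 1/d_i = 1/f_obj - 1/d_o = 1/1.2 - 1/1.33 = 0.08145 cm^-1, so d_i = 12.277 cm.
m_obj = -d_i/d_o = -12.277/1.33 = -9.231.
Eyepiece angular magnification (image at infinity): M_eye = D/f_e = 25/2.5 = 10.000.
Overall M = m_obj x M_eye = (-9.231)(10.000) = -92.31.
|M| = 92.31.

92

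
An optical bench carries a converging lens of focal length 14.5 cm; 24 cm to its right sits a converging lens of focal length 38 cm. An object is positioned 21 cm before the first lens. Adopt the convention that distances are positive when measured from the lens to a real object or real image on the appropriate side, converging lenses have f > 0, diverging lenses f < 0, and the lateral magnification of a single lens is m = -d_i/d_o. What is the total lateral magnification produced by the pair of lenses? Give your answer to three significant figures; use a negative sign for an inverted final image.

-1.39

Applying the thin-lens equation to the first lens, 1/14.5 = 1/21 + 1/d_i1, which gives d_i1 = 46.846 cm.
Its lateral magnification is m_1 = -d_i1/d_o1 = -(46.846)/21 = -2.2308.
Since 46.846 cm > 24 cm, the first image lies past the second lens and serves as a virtual object: d_o2 = L - d_i1 = -22.846 cm.
Applying the thin-lens equation again with f_2 = 38 cm and d_o2 = -22.846 cm gives d_i2 = 14.268 cm.
m_2 = -(14.268)/(-22.846) = 0.6245.
Overall magnification: m = m_1 m_2 = -1.3932.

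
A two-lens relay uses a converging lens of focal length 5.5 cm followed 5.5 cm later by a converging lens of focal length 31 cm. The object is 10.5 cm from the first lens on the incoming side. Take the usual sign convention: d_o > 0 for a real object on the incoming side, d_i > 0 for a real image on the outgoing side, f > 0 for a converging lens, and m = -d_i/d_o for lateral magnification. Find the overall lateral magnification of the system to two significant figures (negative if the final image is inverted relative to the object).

-0.92

First lens: d_i1 = 1/(1/5.5 - 1/10.5) = 11.550 cm.
m_1 = -(11.550)/10.5 = -1.1000.
This image would form 11.550 cm past lens 1, i.e. 6.050 cm beyond lens 2, so it is a virtual object for lens 2: d_o2 = 5.5 - 11.550 = -6.050 cm.
Second lens: d_i2 = 1/(1/31 - 1/(-6.050)) = 5.062 cm.
m_2 = -(5.062)/(-6.050) = 0.8367.
Total m = m_1 x m_2 = (-1.1000)(0.8367) = -0.9204.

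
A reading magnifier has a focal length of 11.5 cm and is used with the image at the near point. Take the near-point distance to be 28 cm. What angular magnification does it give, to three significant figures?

M = 1 + D/f = 1 + 28/11.5 = 3.435.

3.43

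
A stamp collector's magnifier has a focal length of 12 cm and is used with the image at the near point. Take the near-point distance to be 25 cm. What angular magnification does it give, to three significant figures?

M = 1 + D/f = 1 + 25/12 = 3.083.

3.08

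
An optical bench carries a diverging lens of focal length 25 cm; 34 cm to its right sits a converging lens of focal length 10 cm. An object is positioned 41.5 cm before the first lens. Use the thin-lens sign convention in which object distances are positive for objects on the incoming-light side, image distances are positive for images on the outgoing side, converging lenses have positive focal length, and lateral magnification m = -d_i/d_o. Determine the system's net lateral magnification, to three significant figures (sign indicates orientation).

First lens: d_i1 = 1/(1/(-25) - 1/41.5) = -15.602 cm.
m_1 = -(-15.602)/41.5 = 0.3759.
The intermediate image is virtual, 15.602 cm to the left of lens 1, so d_o2 = L - d_i1 = 34 - (-15.602) = 49.602 cm.
Second lens: d_i2 = 1/(1/10 - 1/(49.602)) = 12.525 cm.
m_2 = -(12.525)/(49.602) = -0.2525.
Total m = m_1 x m_2 = (0.3759)(-0.2525) = -0.0949.

-0.0949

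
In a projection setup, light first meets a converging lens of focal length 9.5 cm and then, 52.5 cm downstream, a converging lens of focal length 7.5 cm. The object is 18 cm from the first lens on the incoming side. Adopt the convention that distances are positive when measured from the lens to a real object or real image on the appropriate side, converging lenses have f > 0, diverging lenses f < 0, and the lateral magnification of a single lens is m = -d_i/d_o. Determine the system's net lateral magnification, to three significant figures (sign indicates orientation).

0.337

Applying the thin-lens equation to the first lens, 1/9.5 = 1/18 + 1/d_i1, which gives d_i1 = 20.118 cm.
Its lateral magnification is m_1 = -d_i1/d_o1 = -(20.118)/18 = -1.1176.
That image sits 32.382 cm in front of the second lens, so d_o2 = 32.382 cm.
Applying the thin-lens equation again with f_2 = 7.5 cm and d_o2 = 32.382 cm gives d_i2 = 9.761 cm.
m_2 = -(9.761)/(32.382) = -0.3014.
Overall magnification: m = m_1 m_2 = 0.3369.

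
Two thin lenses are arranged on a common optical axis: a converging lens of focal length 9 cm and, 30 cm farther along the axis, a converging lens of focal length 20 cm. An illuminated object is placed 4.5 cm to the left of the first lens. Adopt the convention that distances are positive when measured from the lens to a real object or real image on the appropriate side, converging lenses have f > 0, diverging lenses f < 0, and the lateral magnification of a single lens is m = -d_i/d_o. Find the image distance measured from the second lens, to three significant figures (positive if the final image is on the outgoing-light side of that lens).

41.1 cm

Applying the thin-lens equation to the first lens, 1/9 = 1/4.5 + 1/d_i1, which gives d_i1 = -9.000 cm.
The intermediate image is virtual, 9.000 cm to the left of lens 1, so d_o2 = L - d_i1 = 30 - (-9.000) = 39.000 cm.
Applying the thin-lens equation again with f_2 = 20 cm and d_o2 = 39.000 cm gives d_i2 = 41.053 cm.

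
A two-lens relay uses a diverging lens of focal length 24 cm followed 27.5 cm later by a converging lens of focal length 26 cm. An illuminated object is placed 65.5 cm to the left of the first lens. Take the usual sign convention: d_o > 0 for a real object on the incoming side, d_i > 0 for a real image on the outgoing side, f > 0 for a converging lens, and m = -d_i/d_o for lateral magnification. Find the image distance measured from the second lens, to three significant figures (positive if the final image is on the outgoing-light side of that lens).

61.5 cm

Applying the thin-lens equation to the first lens, 1/(-24) = 1/65.5 + 1/d_i1, which gives d_i1 = -17.564 cm.
With d_i1 < 0 the first image is virtual and lies on the object side; the object distance for lens 2 is d_o2 = 27.5 - (-17.564) = 45.064 cm.
Applying the thin-lens equation again with f_2 = 26 cm and d_o2 = 45.064 cm gives d_i2 = 61.459 cm.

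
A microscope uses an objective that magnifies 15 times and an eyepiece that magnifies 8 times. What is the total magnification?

120

The overall magnification of a compound microscope is the product of the objective and eyepiece magnifications:
M = M_obj x M_eye = 15 x 8 = 120.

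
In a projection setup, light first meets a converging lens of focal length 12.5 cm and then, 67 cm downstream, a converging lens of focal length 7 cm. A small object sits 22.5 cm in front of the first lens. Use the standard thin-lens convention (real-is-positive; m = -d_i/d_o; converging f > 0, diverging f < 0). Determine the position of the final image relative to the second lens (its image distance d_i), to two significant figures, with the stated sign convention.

Lens 1: 1/d_i1 = 1/f_1 - 1/d_o1 = 1/12.5 - 1/22.5 = 0.03556 cm^-1, so d_i1 = 28.125 cm.
Object distance for lens 2: d_o2 = 67 - 28.125 = 38.875 cm.
Lens 2: 1/d_i2 = 1/f_2 - 1/d_o2 = 1/7 - 1/(38.875) = 0.11713 cm^-1, so d_i2 = 8.537 cm.

8.5 cm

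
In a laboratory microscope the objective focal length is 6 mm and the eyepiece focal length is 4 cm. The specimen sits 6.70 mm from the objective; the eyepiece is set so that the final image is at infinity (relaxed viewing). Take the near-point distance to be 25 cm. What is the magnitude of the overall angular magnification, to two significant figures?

54

Convert to cm: f_obj = 6 mm = 0.6 cm; d_o = 6.70 mm = 0.67 cm.
Objective: 1/d_i = 1/f_obj - 1/d_o = 1/0.6 - 1/0.67 = 0.17413 cm^-1, so d_i = 5.743 cm.
m_obj = -d_i/d_o = -5.743/0.67 = -8.571.
Eyepiece angular magnification (image at infinity): M_eye = D/f_e = 25/4 = 6.250.
Overall M = m_obj x M_eye = (-8.571)(6.250) = -53.57.
|M| = 53.57.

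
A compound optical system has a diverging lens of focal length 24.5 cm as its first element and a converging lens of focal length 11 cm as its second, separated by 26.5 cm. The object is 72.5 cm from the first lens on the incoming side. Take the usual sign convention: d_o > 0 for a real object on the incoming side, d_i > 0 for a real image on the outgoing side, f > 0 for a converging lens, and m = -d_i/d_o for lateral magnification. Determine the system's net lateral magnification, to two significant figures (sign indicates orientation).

First lens: d_i1 = 1/(1/(-24.5) - 1/72.5) = -18.312 cm.
m_1 = -(-18.312)/72.5 = 0.2526.
The intermediate image is virtual, 18.312 cm to the left of lens 1, so d_o2 = L - d_i1 = 26.5 - (-18.312) = 44.812 cm.
Second lens: d_i2 = 1/(1/11 - 1/(44.812)) = 14.579 cm.
m_2 = -(14.579)/(44.812) = -0.3253.
Total m = m_1 x m_2 = (0.2526)(-0.3253) = -0.0822.

-0.082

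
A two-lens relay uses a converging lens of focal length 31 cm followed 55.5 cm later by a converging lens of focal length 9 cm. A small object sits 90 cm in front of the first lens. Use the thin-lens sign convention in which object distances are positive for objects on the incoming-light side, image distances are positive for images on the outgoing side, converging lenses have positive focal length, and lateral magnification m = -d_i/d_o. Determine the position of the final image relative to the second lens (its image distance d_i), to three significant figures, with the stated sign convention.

-93.8 cm

Lens 1: 1/d_i1 = 1/f_1 - 1/d_o1 = 1/31 - 1/90 = 0.02115 cm^-1, so d_i1 = 47.288 cm.
The intermediate image is 47.288 cm to the right of lens 1, so d_o2 = L - d_i1 = 55.5 - 47.288 = 8.212 cm.
Lens 2: 1/d_i2 = 1/f_2 - 1/d_o2 = 1/9 - 1/(8.212) = -0.01066 cm^-1, so d_i2 = -93.774 cm.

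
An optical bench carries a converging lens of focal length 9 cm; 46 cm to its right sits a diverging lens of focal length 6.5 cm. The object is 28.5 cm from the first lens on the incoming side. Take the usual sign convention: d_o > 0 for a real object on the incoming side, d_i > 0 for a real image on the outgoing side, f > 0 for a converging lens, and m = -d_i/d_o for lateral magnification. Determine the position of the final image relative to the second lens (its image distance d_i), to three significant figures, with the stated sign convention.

-5.43 cm

Lens 1: 1/d_i1 = 1/f_1 - 1/d_o1 = 1/9 - 1/28.5 = 0.07602 cm^-1, so d_i1 = 13.154 cm.
The intermediate image is 13.154 cm to the right of lens 1, so d_o2 = L - d_i1 = 46 - 13.154 = 32.846 cm.
Lens 2: 1/d_i2 = 1/f_2 - 1/d_o2 = 1/(-6.5) - 1/(32.846) = -0.18429 cm^-1, so d_i2 = -5.426 cm.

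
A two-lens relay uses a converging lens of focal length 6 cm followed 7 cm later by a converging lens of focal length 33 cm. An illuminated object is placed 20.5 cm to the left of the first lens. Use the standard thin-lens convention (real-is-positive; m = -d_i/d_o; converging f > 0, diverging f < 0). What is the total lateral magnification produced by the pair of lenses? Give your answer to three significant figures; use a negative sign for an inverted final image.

Lens 1: 1/d_i1 = 1/f_1 - 1/d_o1 = 1/6 - 1/20.5 = 0.11789 cm^-1, so d_i1 = 8.483 cm.
m_1 = -(8.483)/20.5 = -0.4138.
Since 8.483 cm > 7 cm, the first image lies past the second lens and serves as a virtual object: d_o2 = L - d_i1 = -1.483 cm.
Lens 2: 1/d_i2 = 1/f_2 - 1/d_o2 = 1/33 - 1/(-1.483) = 0.70472 cm^-1, so d_i2 = 1.419 cm.
m_2 = -(1.419)/(-1.483) = 0.9570.
Total m = m_1 x m_2 = (-0.4138)(0.9570) = -0.3960.

-0.396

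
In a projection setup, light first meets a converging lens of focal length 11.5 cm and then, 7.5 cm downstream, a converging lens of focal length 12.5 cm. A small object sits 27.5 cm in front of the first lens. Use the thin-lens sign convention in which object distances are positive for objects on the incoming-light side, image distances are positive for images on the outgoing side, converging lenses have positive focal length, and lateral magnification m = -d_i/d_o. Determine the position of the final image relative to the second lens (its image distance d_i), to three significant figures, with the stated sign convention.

Lens 1: 1/d_i1 = 1/f_1 - 1/d_o1 = 1/11.5 - 1/27.5 = 0.05059 cm^-1, so d_i1 = 19.766 cm.
Since 19.766 cm > 7.5 cm, the first image lies past the second lens and serves as a virtual object: d_o2 = L - d_i1 = -12.266 cm.
Lens 2: 1/d_i2 = 1/f_2 - 1/d_o2 = 1/12.5 - 1/(-12.266) = 0.16153 cm^-1, so d_i2 = 6.191 cm.

6.19 cm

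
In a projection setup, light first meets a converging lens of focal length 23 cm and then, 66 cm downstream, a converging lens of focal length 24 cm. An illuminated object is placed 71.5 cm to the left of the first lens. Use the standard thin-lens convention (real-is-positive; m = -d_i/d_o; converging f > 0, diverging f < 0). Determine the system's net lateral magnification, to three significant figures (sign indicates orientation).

First lens: d_i1 = 1/(1/23 - 1/71.5) = 33.907 cm.
m_1 = -(33.907)/71.5 = -0.4742.
Object distance for lens 2: d_o2 = 66 - 33.907 = 32.093 cm.
Second lens: d_i2 = 1/(1/24 - 1/(32.093)) = 95.175 cm.
m_2 = -(95.175)/(32.093) = -2.9656.
Overall magnification: m = m_1 m_2 = 1.4064.

1.41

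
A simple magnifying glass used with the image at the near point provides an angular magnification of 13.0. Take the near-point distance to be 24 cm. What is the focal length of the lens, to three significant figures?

For the image at the near point, M = 1 + D/f.
f = D/(M - 1) = 24/(13.0 - 1) = 2.000 cm.

2.00 cm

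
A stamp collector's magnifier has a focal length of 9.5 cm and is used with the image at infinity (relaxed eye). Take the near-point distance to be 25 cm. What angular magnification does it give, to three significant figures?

2.63

M = D/f = 25/9.5 = 2.632.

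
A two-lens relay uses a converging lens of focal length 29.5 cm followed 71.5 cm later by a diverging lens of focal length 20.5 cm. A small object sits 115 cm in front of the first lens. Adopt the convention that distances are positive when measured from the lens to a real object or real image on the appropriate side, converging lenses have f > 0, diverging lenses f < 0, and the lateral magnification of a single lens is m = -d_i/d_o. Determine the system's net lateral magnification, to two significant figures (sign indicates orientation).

Lens 1: 1/d_i1 = 1/f_1 - 1/d_o1 = 1/29.5 - 1/115 = 0.02520 cm^-1, so d_i1 = 39.678 cm.
m_1 = -(39.678)/115 = -0.3450.
The intermediate image is 39.678 cm to the right of lens 1, so d_o2 = L - d_i1 = 71.5 - 39.678 = 31.822 cm.
Lens 2: 1/d_i2 = 1/f_2 - 1/d_o2 = 1/(-20.5) - 1/(31.822) = -0.08021 cm^-1, so d_i2 = -12.468 cm.
m_2 = -(-12.468)/(31.822) = 0.3918.
Overall magnification: m = m_1 m_2 = -0.1352.

-0.14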